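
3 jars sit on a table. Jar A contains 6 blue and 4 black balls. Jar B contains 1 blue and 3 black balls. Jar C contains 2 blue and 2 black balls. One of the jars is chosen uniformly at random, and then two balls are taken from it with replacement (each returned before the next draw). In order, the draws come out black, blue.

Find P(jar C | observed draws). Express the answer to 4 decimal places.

0.3690

The likelihood of the observed sequence under each hypothesis: P(data | jar A) = (4/10)(6/10) = 0.24; P(data | jar B) = (3/4)(1/4) = 0.1875; P(data | jar C) = (2/4)(2/4) = 0.25.
Multiplying each by its prior: 1/3 · 0.24 = 0.08, 1/3 · 0.1875 = 0.0625, 1/3 · 0.25 = 0.083333; summing to 0.22583.
By Bayes' rule, P(jar C | data) = (0.083333) / (0.22583) = 0.369.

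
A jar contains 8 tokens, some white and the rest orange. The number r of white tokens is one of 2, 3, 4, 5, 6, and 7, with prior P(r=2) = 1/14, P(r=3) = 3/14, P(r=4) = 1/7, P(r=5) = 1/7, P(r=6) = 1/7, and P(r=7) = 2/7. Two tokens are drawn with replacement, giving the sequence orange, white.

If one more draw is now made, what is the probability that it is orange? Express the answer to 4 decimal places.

0.4320

The likelihood of the observed sequence under each hypothesis: P(data | r = 2) = (6/8)(2/8) = 3/16; P(data | r = 3) = (5/8)(3/8) = 15/64; P(data | r = 4) = (4/8)(4/8) = 1/4; P(data | r = 5) = (3/8)(5/8) = 15/64; P(data | r = 6) = (2/8)(6/8) = 3/16; P(data | r = 7) = (1/8)(7/8) = 7/64.
Multiplying each by its prior: 1/14 · 3/16 = 3/224, 3/14 · 15/64 = 45/896, 1/7 · 1/4 = 1/28, 1/7 · 15/64 = 15/448, 1/7 · 3/16 = 3/112, 2/7 · 7/64 = 1/32; these sum to 171/896.
Normalising, the posterior is P(r = 2 | data) = 4/57, P(r = 3 | data) = 5/19, P(r = 4 | data) = 32/171, P(r = 5 | data) = 10/57, P(r = 6 | data) = 8/57, P(r = 7 | data) = 28/171.
The predictive probability is P(orange next | data) = (3/4)(4/57) + (5/8)(5/19) + (1/2)(32/171) + (3/8)(10/57) + (1/4)(8/57) + (1/8)(28/171) = 197/456.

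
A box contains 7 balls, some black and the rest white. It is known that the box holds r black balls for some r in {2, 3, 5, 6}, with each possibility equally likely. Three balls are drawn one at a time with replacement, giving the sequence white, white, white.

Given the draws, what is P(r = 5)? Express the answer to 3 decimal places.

Compute the likelihood of the observed sequence for each case: P(data | r = 2) = (5/7)(5/7)(5/7) = 0.36443; P(data | r = 3) = (4/7)(4/7)(4/7) = 0.18659; P(data | r = 5) = (2/7)(2/7)(2/7) = 0.023324; P(data | r = 6) = (1/7)(1/7)(1/7) = 0.0029155.
The prior-weighted likelihoods are 1/4 · 0.36443 = 0.091108, 1/4 · 0.18659 = 0.046647, 1/4 · 0.023324 = 0.0058309, 1/4 · 0.0029155 = 0.00072886; summing to 0.14431.
So P(r = 5 | data) = (0.0058309) / (0.14431) = 0.040404.

0.040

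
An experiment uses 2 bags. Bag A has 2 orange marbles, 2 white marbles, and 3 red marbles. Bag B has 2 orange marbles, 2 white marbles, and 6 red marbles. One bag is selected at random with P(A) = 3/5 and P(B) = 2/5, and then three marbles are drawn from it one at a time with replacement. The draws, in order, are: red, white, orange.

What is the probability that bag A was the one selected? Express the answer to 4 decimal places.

Under each hypothesis, the probability of the observed sequence is: P(data | bag A) = (3/7)(2/7)(2/7) = 0.034985; P(data | bag B) = (6/10)(2/10)(2/10) = 0.024.
Multiplying each by its prior: 3/5 · 0.034985 = 0.020991, 2/5 · 0.024 = 0.0096; with total 0.030591.
Therefore the posterior P(bag A | data) = (0.020991) / (0.030591) = 0.68618.

0.6862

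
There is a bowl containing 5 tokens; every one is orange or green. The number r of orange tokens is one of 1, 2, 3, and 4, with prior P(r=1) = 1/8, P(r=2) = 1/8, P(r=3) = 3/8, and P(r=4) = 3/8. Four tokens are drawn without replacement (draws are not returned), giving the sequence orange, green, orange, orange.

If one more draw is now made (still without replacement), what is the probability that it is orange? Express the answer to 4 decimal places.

0.6667

The likelihood of the observed sequence under each hypothesis: P(data | r = 1) = (1/5)(4/4)(0/3) = 0; P(data | r = 2) = (2/5)(3/4)(1/3)(0/2) = 0; P(data | r = 3) = (3/5)(2/4)(2/3)(1/2) = 1/10; P(data | r = 4) = (4/5)(1/4)(3/3)(2/2) = 1/5.
Multiplying each by its prior: 1/8 · 0 = 0, 1/8 · 0 = 0, 3/8 · 1/10 = 3/80, 3/8 · 1/5 = 3/40; summing to 9/80.
The posterior is then P(r = 1 | data) = 0, P(r = 2 | data) = 0, P(r = 3 | data) = 1/3, P(r = 4 | data) = 2/3.
Averaging over the posterior, P(orange next | data) = (0)(1/3) + (1)(2/3) = 2/3.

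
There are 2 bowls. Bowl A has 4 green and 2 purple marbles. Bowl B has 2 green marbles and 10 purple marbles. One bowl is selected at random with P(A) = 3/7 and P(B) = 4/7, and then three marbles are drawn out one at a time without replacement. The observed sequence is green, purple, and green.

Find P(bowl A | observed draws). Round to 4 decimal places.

The likelihood of the observed sequence under each hypothesis: P(data | bowl A) = (4/6)(2/5)(3/4) = 0.2; P(data | bowl B) = (2/12)(10/11)(1/10) = 0.015152.
Weighting by the prior gives 3/7 · 0.2 = 0.085714, 4/7 · 0.015152 = 0.008658; summing to 0.094372.
Hence P(bowl A | data) = (0.085714) / (0.094372) = 0.90826.

0.9083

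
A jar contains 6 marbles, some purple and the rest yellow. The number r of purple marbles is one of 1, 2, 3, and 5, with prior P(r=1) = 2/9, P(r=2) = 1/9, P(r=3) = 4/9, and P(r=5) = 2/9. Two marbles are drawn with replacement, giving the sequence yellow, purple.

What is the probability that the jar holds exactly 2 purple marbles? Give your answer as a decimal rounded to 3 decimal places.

0.125

Under each hypothesis, the probability of the observed sequence is: P(data | r = 1) = (5/6)(1/6) = 5/36; P(data | r = 2) = (4/6)(2/6) = 2/9; P(data | r = 3) = (3/6)(3/6) = 1/4; P(data | r = 5) = (1/6)(5/6) = 5/36.
The prior-weighted likelihoods are 2/9 · 5/36 = 5/162, 1/9 · 2/9 = 2/81, 4/9 · 1/4 = 1/9, 2/9 · 5/36 = 5/162; summing to 16/81.
Therefore the posterior P(r = 2 | data) = (2/81) / (16/81) = 1/8.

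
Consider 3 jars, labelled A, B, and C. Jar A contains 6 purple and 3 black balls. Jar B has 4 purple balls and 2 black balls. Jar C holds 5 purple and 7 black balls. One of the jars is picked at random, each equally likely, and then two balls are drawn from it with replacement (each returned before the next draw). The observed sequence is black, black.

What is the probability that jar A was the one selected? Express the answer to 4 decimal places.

0.1975

For each hypothesis, P(data | H) works out to: P(data | jar A) = (3/9)(3/9) = 1/9; P(data | jar B) = (2/6)(2/6) = 1/9; P(data | jar C) = (7/12)(7/12) = 49/144.
Multiplying each by its prior: 1/3 · 1/9 = 1/27, 1/3 · 1/9 = 1/27, 1/3 · 49/144 = 49/432; these sum to 3/16.
By Bayes' rule, P(jar A | data) = (1/27) / (3/16) = 16/81.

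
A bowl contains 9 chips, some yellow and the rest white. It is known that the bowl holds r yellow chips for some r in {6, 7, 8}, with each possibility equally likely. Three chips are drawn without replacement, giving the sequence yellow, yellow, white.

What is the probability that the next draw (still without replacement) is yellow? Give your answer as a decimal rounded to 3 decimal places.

The likelihood of the observed sequence under each hypothesis: P(data | r = 6) = (6/9)(5/8)(3/7) = 5/28; P(data | r = 7) = (7/9)(6/8)(2/7) = 1/6; P(data | r = 8) = (8/9)(7/8)(1/7) = 1/9.
Multiplying each by its prior: 1/3 · 5/28 = 5/84, 1/3 · 1/6 = 1/18, 1/3 · 1/9 = 1/27; summing to 115/756.
The posterior is then P(r = 6 | data) = 9/23, P(r = 7 | data) = 42/115, P(r = 8 | data) = 28/115.
Averaging over the posterior, P(yellow next | data) = (2/3)(9/23) + (5/6)(42/115) + (1)(28/115) = 93/115.

0.809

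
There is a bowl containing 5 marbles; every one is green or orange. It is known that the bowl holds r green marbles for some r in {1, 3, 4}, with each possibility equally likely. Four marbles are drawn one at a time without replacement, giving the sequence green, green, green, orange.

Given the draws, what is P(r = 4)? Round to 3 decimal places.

0.667

The likelihood of the observed sequence under each hypothesis: P(data | r = 1) = (1/5)(0/4) = 0; P(data | r = 3) = (3/5)(2/4)(1/3)(2/2) = 1/10; P(data | r = 4) = (4/5)(3/4)(2/3)(1/2) = 1/5.
Multiplying each by its prior: 1/3 · 0 = 0, 1/3 · 1/10 = 1/30, 1/3 · 1/5 = 1/15; these sum to 1/10.
By Bayes' rule, P(r = 4 | data) = (1/15) / (1/10) = 2/3.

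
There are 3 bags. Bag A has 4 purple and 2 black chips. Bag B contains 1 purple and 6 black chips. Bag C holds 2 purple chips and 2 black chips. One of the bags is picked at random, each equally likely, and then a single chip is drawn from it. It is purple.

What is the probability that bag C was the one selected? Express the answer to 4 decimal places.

Compute the likelihood of this draw for each case: P(data | bag A) = (4/6) = 2/3; P(data | bag B) = (1/7) = 1/7; P(data | bag C) = (2/4) = 1/2.
The prior-weighted likelihoods are 1/3 · 2/3 = 2/9, 1/3 · 1/7 = 1/21, 1/3 · 1/2 = 1/6; with total 55/126.
So P(bag C | data) = (1/6) / (55/126) = 21/55.

0.3818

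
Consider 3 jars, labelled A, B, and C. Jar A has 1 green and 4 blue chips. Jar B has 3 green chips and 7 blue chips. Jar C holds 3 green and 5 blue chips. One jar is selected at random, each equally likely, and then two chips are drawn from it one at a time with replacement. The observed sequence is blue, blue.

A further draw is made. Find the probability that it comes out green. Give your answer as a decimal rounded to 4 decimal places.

0.2772

For each hypothesis, P(data | H) works out to: P(data | jar A) = (4/5)(4/5) = 0.64; P(data | jar B) = (7/10)(7/10) = 0.49; P(data | jar C) = (5/8)(5/8) = 0.39062.
Multiplying each by its prior: 1/3 · 0.64 = 0.21333, 1/3 · 0.49 = 0.16333, 1/3 · 0.39062 = 0.13021; summing to 0.50687.
The posterior is then P(jar A | data) = 0.42088, P(jar B | data) = 0.32224, P(jar C | data) = 0.25688.
The predictive probability is P(green next | data) = (1/5)(0.42088) + (3/10)(0.32224) + (3/8)(0.25688) = 0.27718.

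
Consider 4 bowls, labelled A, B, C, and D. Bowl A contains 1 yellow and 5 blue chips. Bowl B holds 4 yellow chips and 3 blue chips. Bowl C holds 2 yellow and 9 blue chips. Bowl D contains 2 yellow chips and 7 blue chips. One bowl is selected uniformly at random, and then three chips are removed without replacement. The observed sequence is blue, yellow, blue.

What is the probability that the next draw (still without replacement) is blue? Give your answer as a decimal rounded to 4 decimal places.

The likelihood of the observed sequence under each hypothesis: P(data | bowl A) = (5/6)(1/5)(4/4) = 1/6; P(data | bowl B) = (3/7)(4/6)(2/5) = 4/35; P(data | bowl C) = (9/11)(2/10)(8/9) = 8/55; P(data | bowl D) = (7/9)(2/8)(6/7) = 1/6.
Multiplying each by its prior: 1/4 · 1/6 = 1/24, 1/4 · 4/35 = 1/35, 1/4 · 8/55 = 2/55, 1/4 · 1/6 = 1/24; with total 137/924.
Dividing through by the total gives posterior P(bowl A | data) = 0.28102, P(bowl B | data) = 0.1927, P(bowl C | data) = 0.24526, P(bowl D | data) = 0.28102.
So P(blue next | data) = Σ P(blue next | H) P(H | data) = (1)(0.28102) + (1/4)(0.1927) + (7/8)(0.24526) + (5/6)(0.28102) = 0.77798.

0.7780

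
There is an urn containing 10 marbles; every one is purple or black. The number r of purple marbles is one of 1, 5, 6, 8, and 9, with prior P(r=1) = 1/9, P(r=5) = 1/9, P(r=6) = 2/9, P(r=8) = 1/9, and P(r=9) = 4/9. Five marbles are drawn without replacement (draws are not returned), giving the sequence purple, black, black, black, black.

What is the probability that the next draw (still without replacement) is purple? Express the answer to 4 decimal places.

The likelihood of the observed sequence under each hypothesis: P(data | r = 1) = (1/10)(9/9)(8/8)(7/7)(6/6) = 0.1; P(data | r = 5) = (5/10)(5/9)(4/8)(3/7)(2/6) = 0.019841; P(data | r = 6) = (6/10)(4/9)(3/8)(2/7)(1/6) = 0.0047619; P(data | r = 8) = (8/10)(2/9)(1/8)(0/7) = 0; P(data | r = 9) = (9/10)(1/9)(0/8) = 0.
Weighting by the prior gives 1/9 · 0.1 = 0.011111, 1/9 · 0.019841 = 0.0022046, 2/9 · 0.0047619 = 0.0010582, 1/9 · 0 = 0, 4/9 · 0 = 0; these sum to 0.014374.
Dividing through by the total gives posterior P(r = 1 | data) = 0.77301, P(r = 5 | data) = 0.15337, P(r = 6 | data) = 0.07362, P(r = 8 | data) = 0, P(r = 9 | data) = 0.
The predictive probability is P(purple next | data) = (0)(0.77301) + (4/5)(0.15337) + (1)(0.07362) = 0.19632.

0.1963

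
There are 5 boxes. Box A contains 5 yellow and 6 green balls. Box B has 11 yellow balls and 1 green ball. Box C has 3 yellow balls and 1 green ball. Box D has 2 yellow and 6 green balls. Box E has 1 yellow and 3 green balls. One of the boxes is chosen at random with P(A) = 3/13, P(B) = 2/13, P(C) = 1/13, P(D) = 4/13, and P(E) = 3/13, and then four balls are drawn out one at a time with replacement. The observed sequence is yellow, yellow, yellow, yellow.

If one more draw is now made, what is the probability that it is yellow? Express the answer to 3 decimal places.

0.848

Under each hypothesis, the probability of the observed sequence is: P(data | box A) = (5/11)(5/11)(5/11)(5/11) = 0.042688; P(data | box B) = (11/12)(11/12)(11/12)(11/12) = 0.70607; P(data | box C) = (3/4)(3/4)(3/4)(3/4) = 0.31641; P(data | box D) = (2/8)(2/8)(2/8)(2/8) = 0.0039062; P(data | box E) = (1/4)(1/4)(1/4)(1/4) = 0.0039062.
Weighting by the prior gives 3/13 · 0.042688 = 0.0098512, 2/13 · 0.70607 = 0.10863, 1/13 · 0.31641 = 0.024339, 4/13 · 0.0039062 = 0.0012019, 3/13 · 0.0039062 = 0.00090144; these sum to 0.14492.
The posterior is then P(box A | data) = 0.067977, P(box B | data) = 0.74956, P(box C | data) = 0.16795, P(box D | data) = 0.0082938, P(box E | data) = 0.0062203.
So P(yellow next | data) = Σ P(yellow next | H) P(H | data) = (5/11)(0.067977) + (11/12)(0.74956) + (3/4)(0.16795) + (1/4)(0.0082938) + (1/4)(0.0062203) = 0.84759.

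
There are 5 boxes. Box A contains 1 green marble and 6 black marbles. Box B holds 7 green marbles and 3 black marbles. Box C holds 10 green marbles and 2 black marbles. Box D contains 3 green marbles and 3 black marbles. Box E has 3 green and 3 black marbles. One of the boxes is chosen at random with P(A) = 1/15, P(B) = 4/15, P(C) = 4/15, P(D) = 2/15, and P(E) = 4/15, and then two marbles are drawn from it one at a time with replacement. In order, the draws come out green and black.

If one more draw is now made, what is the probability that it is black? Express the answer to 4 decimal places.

0.3975

For each hypothesis, P(data | H) works out to: P(data | box A) = (1/7)(6/7) = 0.12245; P(data | box B) = (7/10)(3/10) = 0.21; P(data | box C) = (10/12)(2/12) = 0.13889; P(data | box D) = (3/6)(3/6) = 0.25; P(data | box E) = (3/6)(3/6) = 0.25.
Weighting by the prior gives 1/15 · 0.12245 = 0.0081633, 4/15 · 0.21 = 0.056, 4/15 · 0.13889 = 0.037037, 2/15 · 0.25 = 0.033333, 4/15 · 0.25 = 0.066667; summing to 0.2012.
The posterior is then P(box A | data) = 0.040573, P(box B | data) = 0.27833, P(box C | data) = 0.18408, P(box D | data) = 0.16567, P(box E | data) = 0.33134.
The predictive probability is P(black next | data) = (6/7)(0.040573) + (3/10)(0.27833) + (1/6)(0.18408) + (1/2)(0.16567) + (1/2)(0.33134) = 0.39746.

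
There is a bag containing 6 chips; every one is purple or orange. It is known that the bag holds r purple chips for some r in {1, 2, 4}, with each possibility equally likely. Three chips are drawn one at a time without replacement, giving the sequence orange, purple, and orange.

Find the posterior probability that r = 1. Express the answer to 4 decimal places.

0.3846

Compute the likelihood of the observed sequence for each case: P(data | r = 1) = (5/6)(1/5)(4/4) = 1/6; P(data | r = 2) = (4/6)(2/5)(3/4) = 1/5; P(data | r = 4) = (2/6)(4/5)(1/4) = 1/15.
Weighting by the prior gives 1/3 · 1/6 = 1/18, 1/3 · 1/5 = 1/15, 1/3 · 1/15 = 1/45; summing to 13/90.
So P(r = 1 | data) = (1/18) / (13/90) = 5/13.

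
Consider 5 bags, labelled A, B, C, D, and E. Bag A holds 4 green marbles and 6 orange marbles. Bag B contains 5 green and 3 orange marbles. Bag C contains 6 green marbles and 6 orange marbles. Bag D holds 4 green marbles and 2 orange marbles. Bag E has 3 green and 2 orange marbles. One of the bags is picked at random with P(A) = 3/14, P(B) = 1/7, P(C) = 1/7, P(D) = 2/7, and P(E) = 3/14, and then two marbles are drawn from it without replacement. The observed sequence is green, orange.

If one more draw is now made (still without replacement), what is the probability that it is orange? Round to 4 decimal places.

For each hypothesis, P(data | H) works out to: P(data | bag A) = (4/10)(6/9) = 0.26667; P(data | bag B) = (5/8)(3/7) = 0.26786; P(data | bag C) = (6/12)(6/11) = 0.27273; P(data | bag D) = (4/6)(2/5) = 0.26667; P(data | bag E) = (3/5)(2/4) = 0.3.
Multiplying each by its prior: 3/14 · 0.26667 = 0.057143, 1/7 · 0.26786 = 0.038265, 1/7 · 0.27273 = 0.038961, 2/7 · 0.26667 = 0.07619, 3/14 · 0.3 = 0.064286; with total 0.27485.
Dividing through by the total gives posterior P(bag A | data) = 0.20791, P(bag B | data) = 0.13922, P(bag C | data) = 0.14176, P(bag D | data) = 0.27721, P(bag E | data) = 0.2339.
So P(orange next | data) = Σ P(orange next | H) P(H | data) = (5/8)(0.20791) + (1/3)(0.13922) + (1/2)(0.14176) + (1/4)(0.27721) + (1/3)(0.2339) = 0.3945.

0.3945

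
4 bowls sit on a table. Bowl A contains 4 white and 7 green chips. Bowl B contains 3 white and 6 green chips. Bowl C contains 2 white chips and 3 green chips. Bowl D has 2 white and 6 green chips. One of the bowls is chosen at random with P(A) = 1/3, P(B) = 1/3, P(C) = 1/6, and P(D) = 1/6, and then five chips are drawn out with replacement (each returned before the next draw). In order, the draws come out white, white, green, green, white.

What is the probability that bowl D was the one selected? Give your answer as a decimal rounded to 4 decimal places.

Under each hypothesis, the probability of the observed sequence is: P(data | bowl A) = (4/11)(4/11)(7/11)(7/11)(4/11) = 0.019472; P(data | bowl B) = (3/9)(3/9)(6/9)(6/9)(3/9) = 0.016461; P(data | bowl C) = (2/5)(2/5)(3/5)(3/5)(2/5) = 0.02304; P(data | bowl D) = (2/8)(2/8)(6/8)(6/8)(2/8) = 0.0087891.
Multiplying each by its prior: 1/3 · 0.019472 = 0.0064907, 1/3 · 0.016461 = 0.005487, 1/6 · 0.02304 = 0.00384, 1/6 · 0.0087891 = 0.0014648; with total 0.017283.
By Bayes' rule, P(bowl D | data) = (0.0014648) / (0.017283) = 0.084759.

0.0848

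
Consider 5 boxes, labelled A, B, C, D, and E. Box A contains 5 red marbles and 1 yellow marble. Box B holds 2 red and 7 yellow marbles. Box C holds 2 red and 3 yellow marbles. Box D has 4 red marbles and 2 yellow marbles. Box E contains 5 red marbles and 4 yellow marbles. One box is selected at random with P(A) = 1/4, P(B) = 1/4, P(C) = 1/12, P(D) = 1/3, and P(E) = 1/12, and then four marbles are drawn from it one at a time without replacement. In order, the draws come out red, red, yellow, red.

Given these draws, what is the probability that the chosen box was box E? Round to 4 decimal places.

0.0713

Compute the likelihood of the observed sequence for each case: P(data | box A) = (5/6)(4/5)(1/4)(3/3) = 0.16667; P(data | box B) = (2/9)(1/8)(7/7)(0/6) = 0; P(data | box C) = (2/5)(1/4)(3/3)(0/2) = 0; P(data | box D) = (4/6)(3/5)(2/4)(2/3) = 0.13333; P(data | box E) = (5/9)(4/8)(4/7)(3/6) = 0.079365.
Multiplying each by its prior: 1/4 · 0.16667 = 0.041667, 1/4 · 0 = 0, 1/12 · 0 = 0, 1/3 · 0.13333 = 0.044444, 1/12 · 0.079365 = 0.0066138; with total 0.092725.
By Bayes' rule, P(box E | data) = (0.0066138) / (0.092725) = 0.071327.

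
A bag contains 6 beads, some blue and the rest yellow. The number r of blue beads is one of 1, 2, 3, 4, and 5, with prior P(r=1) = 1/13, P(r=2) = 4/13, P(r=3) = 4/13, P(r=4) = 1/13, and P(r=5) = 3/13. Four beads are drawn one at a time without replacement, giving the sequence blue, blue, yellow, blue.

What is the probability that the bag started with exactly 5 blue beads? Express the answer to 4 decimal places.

0.6000

For each hypothesis, P(data | H) works out to: P(data | r = 1) = (1/6)(0/5) = 0; P(data | r = 2) = (2/6)(1/5)(4/4)(0/3) = 0; P(data | r = 3) = (3/6)(2/5)(3/4)(1/3) = 1/20; P(data | r = 4) = (4/6)(3/5)(2/4)(2/3) = 2/15; P(data | r = 5) = (5/6)(4/5)(1/4)(3/3) = 1/6.
The prior-weighted likelihoods are 1/13 · 0 = 0, 4/13 · 0 = 0, 4/13 · 1/20 = 1/65, 1/13 · 2/15 = 2/195, 3/13 · 1/6 = 1/26; these sum to 5/78.
By Bayes' rule, P(r = 5 | data) = (1/26) / (5/78) = 3/5.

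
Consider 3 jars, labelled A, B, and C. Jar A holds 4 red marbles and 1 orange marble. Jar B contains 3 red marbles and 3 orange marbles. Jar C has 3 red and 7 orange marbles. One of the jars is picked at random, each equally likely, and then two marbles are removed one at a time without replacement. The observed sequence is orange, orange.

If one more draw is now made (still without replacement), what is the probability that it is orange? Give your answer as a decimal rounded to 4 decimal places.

0.5125

For each hypothesis, P(data | H) works out to: P(data | jar A) = (1/5)(0/4) = 0; P(data | jar B) = (3/6)(2/5) = 1/5; P(data | jar C) = (7/10)(6/9) = 7/15.
The prior-weighted likelihoods are 1/3 · 0 = 0, 1/3 · 1/5 = 1/15, 1/3 · 7/15 = 7/45; these sum to 2/9.
The posterior is then P(jar A | data) = 0, P(jar B | data) = 3/10, P(jar C | data) = 7/10.
So P(orange next | data) = Σ P(orange next | H) P(H | data) = (1/4)(3/10) + (5/8)(7/10) = 41/80.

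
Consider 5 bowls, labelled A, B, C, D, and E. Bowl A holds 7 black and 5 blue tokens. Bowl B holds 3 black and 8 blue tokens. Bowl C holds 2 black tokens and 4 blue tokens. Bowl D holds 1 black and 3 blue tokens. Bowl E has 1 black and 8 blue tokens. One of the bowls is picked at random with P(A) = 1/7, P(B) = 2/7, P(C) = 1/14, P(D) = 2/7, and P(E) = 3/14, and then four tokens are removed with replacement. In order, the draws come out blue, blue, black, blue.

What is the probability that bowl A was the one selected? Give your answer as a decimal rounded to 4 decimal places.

The likelihood of the observed sequence under each hypothesis: P(data | bowl A) = (5/12)(5/12)(7/12)(5/12) = 0.042197; P(data | bowl B) = (8/11)(8/11)(3/11)(8/11) = 0.10491; P(data | bowl C) = (4/6)(4/6)(2/6)(4/6) = 0.098765; P(data | bowl D) = (3/4)(3/4)(1/4)(3/4) = 0.10547; P(data | bowl E) = (8/9)(8/9)(1/9)(8/9) = 0.078037.
Weighting by the prior gives 1/7 · 0.042197 = 0.0060282, 2/7 · 0.10491 = 0.029975, 1/14 · 0.098765 = 0.0070547, 2/7 · 0.10547 = 0.030134, 3/14 · 0.078037 = 0.016722; summing to 0.089913.
By Bayes' rule, P(bowl A | data) = (0.0060282) / (0.089913) = 0.067044.

0.0670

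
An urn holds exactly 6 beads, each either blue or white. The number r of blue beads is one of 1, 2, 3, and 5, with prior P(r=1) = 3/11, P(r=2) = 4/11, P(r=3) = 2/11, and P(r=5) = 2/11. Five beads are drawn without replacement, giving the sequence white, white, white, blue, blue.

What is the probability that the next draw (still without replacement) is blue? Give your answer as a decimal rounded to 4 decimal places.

For each hypothesis, P(data | H) works out to: P(data | r = 1) = (5/6)(4/5)(3/4)(1/3)(0/2) = 0; P(data | r = 2) = (4/6)(3/5)(2/4)(2/3)(1/2) = 1/15; P(data | r = 3) = (3/6)(2/5)(1/4)(3/3)(2/2) = 1/20; P(data | r = 5) = (1/6)(0/5) = 0.
Multiplying each by its prior: 3/11 · 0 = 0, 4/11 · 1/15 = 4/165, 2/11 · 1/20 = 1/110, 2/11 · 0 = 0; with total 1/30.
Dividing through by the total gives posterior P(r = 1 | data) = 0, P(r = 2 | data) = 8/11, P(r = 3 | data) = 3/11, P(r = 5 | data) = 0.
Averaging over the posterior, P(blue next | data) = (0)(8/11) + (1)(3/11) = 3/11.

0.2727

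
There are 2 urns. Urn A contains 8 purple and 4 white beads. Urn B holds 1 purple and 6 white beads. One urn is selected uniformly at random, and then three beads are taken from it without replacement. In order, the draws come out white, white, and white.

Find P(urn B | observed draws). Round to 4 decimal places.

Under each hypothesis, the probability of the observed sequence is: P(data | urn A) = (4/12)(3/11)(2/10) = 1/55; P(data | urn B) = (6/7)(5/6)(4/5) = 4/7.
Weighting by the prior gives 1/2 · 1/55 = 1/110, 1/2 · 4/7 = 2/7; summing to 227/770.
So P(urn B | data) = (2/7) / (227/770) = 220/227.

0.9692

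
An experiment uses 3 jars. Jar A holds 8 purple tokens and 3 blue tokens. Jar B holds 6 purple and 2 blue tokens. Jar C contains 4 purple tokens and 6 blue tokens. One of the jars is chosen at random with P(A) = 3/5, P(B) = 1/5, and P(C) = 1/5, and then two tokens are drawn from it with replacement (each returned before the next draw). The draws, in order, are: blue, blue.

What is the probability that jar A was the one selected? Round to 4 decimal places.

For each hypothesis, P(data | H) works out to: P(data | jar A) = (3/11)(3/11) = 0.07438; P(data | jar B) = (2/8)(2/8) = 0.0625; P(data | jar C) = (6/10)(6/10) = 0.36.
Multiplying each by its prior: 3/5 · 0.07438 = 0.044628, 1/5 · 0.0625 = 0.0125, 1/5 · 0.36 = 0.072; summing to 0.12913.
By Bayes' rule, P(jar A | data) = (0.044628) / (0.12913) = 0.34561.

0.3456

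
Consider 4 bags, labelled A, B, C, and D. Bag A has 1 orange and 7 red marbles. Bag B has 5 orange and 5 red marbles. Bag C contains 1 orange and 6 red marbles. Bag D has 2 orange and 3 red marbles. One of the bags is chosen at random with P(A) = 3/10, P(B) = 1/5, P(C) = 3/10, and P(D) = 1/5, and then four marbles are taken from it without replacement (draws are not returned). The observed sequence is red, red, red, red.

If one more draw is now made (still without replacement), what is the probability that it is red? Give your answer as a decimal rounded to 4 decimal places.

Under each hypothesis, the probability of the observed sequence is: P(data | bag A) = (7/8)(6/7)(5/6)(4/5) = 1/2; P(data | bag B) = (5/10)(4/9)(3/8)(2/7) = 1/42; P(data | bag C) = (6/7)(5/6)(4/5)(3/4) = 3/7; P(data | bag D) = (3/5)(2/4)(1/3)(0/2) = 0.
The prior-weighted likelihoods are 3/10 · 1/2 = 3/20, 1/5 · 1/42 = 1/210, 3/10 · 3/7 = 9/70, 1/5 · 0 = 0; these sum to 17/60.
Dividing through by the total gives posterior P(bag A | data) = 9/17, P(bag B | data) = 2/119, P(bag C | data) = 54/119, P(bag D | data) = 0.
So P(red next | data) = Σ P(red next | H) P(H | data) = (3/4)(9/17) + (1/6)(2/119) + (2/3)(54/119) = 59/84.

0.7024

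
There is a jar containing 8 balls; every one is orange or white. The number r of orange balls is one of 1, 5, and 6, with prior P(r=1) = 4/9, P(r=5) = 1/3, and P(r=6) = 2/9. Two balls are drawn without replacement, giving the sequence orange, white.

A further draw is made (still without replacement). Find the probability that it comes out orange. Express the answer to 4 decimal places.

0.5155

Under each hypothesis, the probability of the observed sequence is: P(data | r = 1) = (1/8)(7/7) = 1/8; P(data | r = 5) = (5/8)(3/7) = 15/56; P(data | r = 6) = (6/8)(2/7) = 3/14.
The prior-weighted likelihoods are 4/9 · 1/8 = 1/18, 1/3 · 15/56 = 5/56, 2/9 · 3/14 = 1/21; summing to 97/504.
Dividing through by the total gives posterior P(r = 1 | data) = 28/97, P(r = 5 | data) = 45/97, P(r = 6 | data) = 24/97.
The predictive probability is P(orange next | data) = (0)(28/97) + (2/3)(45/97) + (5/6)(24/97) = 50/97.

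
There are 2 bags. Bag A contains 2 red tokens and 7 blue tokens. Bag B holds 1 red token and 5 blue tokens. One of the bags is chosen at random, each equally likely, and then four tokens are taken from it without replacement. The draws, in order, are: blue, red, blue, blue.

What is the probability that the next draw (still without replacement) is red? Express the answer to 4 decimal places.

0.0909

For each hypothesis, P(data | H) works out to: P(data | bag A) = (7/9)(2/8)(6/7)(5/6) = 5/36; P(data | bag B) = (5/6)(1/5)(4/4)(3/3) = 1/6.
Multiplying each by its prior: 1/2 · 5/36 = 5/72, 1/2 · 1/6 = 1/12; these sum to 11/72.
Dividing through by the total gives posterior P(bag A | data) = 5/11, P(bag B | data) = 6/11.
So P(red next | data) = Σ P(red next | H) P(H | data) = (1/5)(5/11) + (0)(6/11) = 1/11.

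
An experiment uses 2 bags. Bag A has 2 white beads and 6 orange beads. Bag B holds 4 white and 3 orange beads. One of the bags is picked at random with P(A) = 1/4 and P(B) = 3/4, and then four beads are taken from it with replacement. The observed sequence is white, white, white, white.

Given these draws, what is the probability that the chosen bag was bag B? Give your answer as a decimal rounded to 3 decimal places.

Compute the likelihood of the observed sequence for each case: P(data | bag A) = (2/8)(2/8)(2/8)(2/8) = 0.0039062; P(data | bag B) = (4/7)(4/7)(4/7)(4/7) = 0.10662.
Multiplying each by its prior: 1/4 · 0.0039062 = 0.00097656, 3/4 · 0.10662 = 0.079967; summing to 0.080943.
Therefore the posterior P(bag B | data) = (0.079967) / (0.080943) = 0.98794.

0.988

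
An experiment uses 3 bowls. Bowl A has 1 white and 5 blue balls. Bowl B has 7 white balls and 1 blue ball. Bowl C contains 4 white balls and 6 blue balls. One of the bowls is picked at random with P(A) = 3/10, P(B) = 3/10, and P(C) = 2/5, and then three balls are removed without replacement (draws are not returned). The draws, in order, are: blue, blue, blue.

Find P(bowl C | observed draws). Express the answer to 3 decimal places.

0.308

For each hypothesis, P(data | H) works out to: P(data | bowl A) = (5/6)(4/5)(3/4) = 1/2; P(data | bowl B) = (1/8)(0/7) = 0; P(data | bowl C) = (6/10)(5/9)(4/8) = 1/6.
Weighting by the prior gives 3/10 · 1/2 = 3/20, 3/10 · 0 = 0, 2/5 · 1/6 = 1/15; summing to 13/60.
Hence P(bowl C | data) = (1/15) / (13/60) = 4/13.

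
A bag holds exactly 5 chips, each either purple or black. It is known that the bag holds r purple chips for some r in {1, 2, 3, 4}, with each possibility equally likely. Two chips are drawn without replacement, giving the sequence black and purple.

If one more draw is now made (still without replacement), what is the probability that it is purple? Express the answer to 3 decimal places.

Under each hypothesis, the probability of the observed sequence is: P(data | r = 1) = (4/5)(1/4) = 1/5; P(data | r = 2) = (3/5)(2/4) = 3/10; P(data | r = 3) = (2/5)(3/4) = 3/10; P(data | r = 4) = (1/5)(4/4) = 1/5.
Weighting by the prior gives 1/4 · 1/5 = 1/20, 1/4 · 3/10 = 3/40, 1/4 · 3/10 = 3/40, 1/4 · 1/5 = 1/20; with total 1/4.
Normalising, the posterior is P(r = 1 | data) = 1/5, P(r = 2 | data) = 3/10, P(r = 3 | data) = 3/10, P(r = 4 | data) = 1/5.
The predictive probability is P(purple next | data) = (0)(1/5) + (1/3)(3/10) + (2/3)(3/10) + (1)(1/5) = 1/2.

0.500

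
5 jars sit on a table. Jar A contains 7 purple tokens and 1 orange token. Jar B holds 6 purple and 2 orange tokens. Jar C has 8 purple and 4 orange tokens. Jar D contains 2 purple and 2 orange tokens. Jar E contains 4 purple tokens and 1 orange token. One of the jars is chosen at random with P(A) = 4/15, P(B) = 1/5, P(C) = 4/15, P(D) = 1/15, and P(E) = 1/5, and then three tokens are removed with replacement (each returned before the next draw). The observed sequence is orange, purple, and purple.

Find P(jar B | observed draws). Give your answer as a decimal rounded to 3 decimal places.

Under each hypothesis, the probability of the observed sequence is: P(data | jar A) = (1/8)(7/8)(7/8) = 0.095703; P(data | jar B) = (2/8)(6/8)(6/8) = 0.14062; P(data | jar C) = (4/12)(8/12)(8/12) = 0.14815; P(data | jar D) = (2/4)(2/4)(2/4) = 0.125; P(data | jar E) = (1/5)(4/5)(4/5) = 0.128.
Multiplying each by its prior: 4/15 · 0.095703 = 0.025521, 1/5 · 0.14062 = 0.028125, 4/15 · 0.14815 = 0.039506, 1/15 · 0.125 = 0.0083333, 1/5 · 0.128 = 0.0256; these sum to 0.12709.
Hence P(jar B | data) = (0.028125) / (0.12709) = 0.22131.

0.221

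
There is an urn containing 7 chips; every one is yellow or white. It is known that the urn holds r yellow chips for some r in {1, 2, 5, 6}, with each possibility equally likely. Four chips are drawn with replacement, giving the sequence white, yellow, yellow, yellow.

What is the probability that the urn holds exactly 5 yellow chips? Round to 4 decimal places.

The likelihood of the observed sequence under each hypothesis: P(data | r = 1) = (6/7)(1/7)(1/7)(1/7) = 0.002499; P(data | r = 2) = (5/7)(2/7)(2/7)(2/7) = 0.01666; P(data | r = 5) = (2/7)(5/7)(5/7)(5/7) = 0.10412; P(data | r = 6) = (1/7)(6/7)(6/7)(6/7) = 0.089963.
The prior-weighted likelihoods are 1/4 · 0.002499 = 0.00062474, 1/4 · 0.01666 = 0.0041649, 1/4 · 0.10412 = 0.026031, 1/4 · 0.089963 = 0.022491; summing to 0.053311.
Therefore the posterior P(r = 5 | data) = (0.026031) / (0.053311) = 0.48828.

0.4883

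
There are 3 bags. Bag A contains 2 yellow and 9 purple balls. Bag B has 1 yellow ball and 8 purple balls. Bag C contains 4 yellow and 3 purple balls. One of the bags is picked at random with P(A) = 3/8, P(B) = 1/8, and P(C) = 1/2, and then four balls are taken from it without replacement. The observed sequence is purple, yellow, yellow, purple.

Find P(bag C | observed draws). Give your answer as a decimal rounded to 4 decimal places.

The likelihood of the observed sequence under each hypothesis: P(data | bag A) = (9/11)(2/10)(1/9)(8/8) = 0.018182; P(data | bag B) = (8/9)(1/8)(0/7) = 0; P(data | bag C) = (3/7)(4/6)(3/5)(2/4) = 0.085714.
The prior-weighted likelihoods are 3/8 · 0.018182 = 0.0068182, 1/8 · 0 = 0, 1/2 · 0.085714 = 0.042857; with total 0.049675.
So P(bag C | data) = (0.042857) / (0.049675) = 0.86275.

0.8627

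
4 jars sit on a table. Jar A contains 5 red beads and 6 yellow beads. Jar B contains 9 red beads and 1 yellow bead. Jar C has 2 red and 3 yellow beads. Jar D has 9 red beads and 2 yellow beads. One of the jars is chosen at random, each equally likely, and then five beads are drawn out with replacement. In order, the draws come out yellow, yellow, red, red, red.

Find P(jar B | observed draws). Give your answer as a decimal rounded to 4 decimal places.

0.0954

Compute the likelihood of the observed sequence for each case: P(data | jar A) = (6/11)(6/11)(5/11)(5/11)(5/11) = 0.027941; P(data | jar B) = (1/10)(1/10)(9/10)(9/10)(9/10) = 0.00729; P(data | jar C) = (3/5)(3/5)(2/5)(2/5)(2/5) = 0.02304; P(data | jar D) = (2/11)(2/11)(9/11)(9/11)(9/11) = 0.018106.
Multiplying each by its prior: 1/4 · 0.027941 = 0.0069854, 1/4 · 0.00729 = 0.0018225, 1/4 · 0.02304 = 0.00576, 1/4 · 0.018106 = 0.0045265; summing to 0.019094.
By Bayes' rule, P(jar B | data) = (0.0018225) / (0.019094) = 0.095447.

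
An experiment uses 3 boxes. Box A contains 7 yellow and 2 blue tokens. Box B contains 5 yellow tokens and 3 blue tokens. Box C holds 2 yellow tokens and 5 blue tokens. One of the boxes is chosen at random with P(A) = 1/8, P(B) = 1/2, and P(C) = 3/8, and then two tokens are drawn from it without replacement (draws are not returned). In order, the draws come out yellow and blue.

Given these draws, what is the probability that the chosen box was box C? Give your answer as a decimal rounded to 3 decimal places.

0.361

Under each hypothesis, the probability of the observed sequence is: P(data | box A) = (7/9)(2/8) = 0.19444; P(data | box B) = (5/8)(3/7) = 0.26786; P(data | box C) = (2/7)(5/6) = 0.2381.
The prior-weighted likelihoods are 1/8 · 0.19444 = 0.024306, 1/2 · 0.26786 = 0.13393, 3/8 · 0.2381 = 0.089286; summing to 0.24752.
By Bayes' rule, P(box C | data) = (0.089286) / (0.24752) = 0.36072.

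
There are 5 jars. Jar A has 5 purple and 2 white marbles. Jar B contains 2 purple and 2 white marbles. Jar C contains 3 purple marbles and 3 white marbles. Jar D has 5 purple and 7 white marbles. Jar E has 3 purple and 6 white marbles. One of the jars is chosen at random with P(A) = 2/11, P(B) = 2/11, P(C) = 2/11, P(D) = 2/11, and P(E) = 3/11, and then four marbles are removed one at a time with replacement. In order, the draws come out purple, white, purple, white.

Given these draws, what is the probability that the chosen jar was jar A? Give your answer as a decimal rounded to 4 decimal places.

The likelihood of the observed sequence under each hypothesis: P(data | jar A) = (5/7)(2/7)(5/7)(2/7) = 0.041649; P(data | jar B) = (2/4)(2/4)(2/4)(2/4) = 0.0625; P(data | jar C) = (3/6)(3/6)(3/6)(3/6) = 0.0625; P(data | jar D) = (5/12)(7/12)(5/12)(7/12) = 0.059076; P(data | jar E) = (3/9)(6/9)(3/9)(6/9) = 0.049383.
Multiplying each by its prior: 2/11 · 0.041649 = 0.0075726, 2/11 · 0.0625 = 0.011364, 2/11 · 0.0625 = 0.011364, 2/11 · 0.059076 = 0.010741, 3/11 · 0.049383 = 0.013468; these sum to 0.054509.
Therefore the posterior P(jar A | data) = (0.0075726) / (0.054509) = 0.13892.

0.1389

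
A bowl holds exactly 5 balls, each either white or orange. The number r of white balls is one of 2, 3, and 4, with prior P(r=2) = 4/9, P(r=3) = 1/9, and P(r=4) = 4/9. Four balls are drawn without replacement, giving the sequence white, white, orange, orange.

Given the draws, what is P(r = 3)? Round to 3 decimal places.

0.200

For each hypothesis, P(data | H) works out to: P(data | r = 2) = (2/5)(1/4)(3/3)(2/2) = 1/10; P(data | r = 3) = (3/5)(2/4)(2/3)(1/2) = 1/10; P(data | r = 4) = (4/5)(3/4)(1/3)(0/2) = 0.
The prior-weighted likelihoods are 4/9 · 1/10 = 2/45, 1/9 · 1/10 = 1/90, 4/9 · 0 = 0; summing to 1/18.
So P(r = 3 | data) = (1/90) / (1/18) = 1/5.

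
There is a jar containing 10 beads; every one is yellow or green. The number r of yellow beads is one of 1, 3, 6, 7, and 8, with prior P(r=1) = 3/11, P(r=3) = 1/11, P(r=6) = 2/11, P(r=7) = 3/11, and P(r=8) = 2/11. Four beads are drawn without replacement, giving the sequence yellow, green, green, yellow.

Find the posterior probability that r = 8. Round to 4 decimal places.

Compute the likelihood of the observed sequence for each case: P(data | r = 1) = (1/10)(9/9)(8/8)(0/7) = 0; P(data | r = 3) = (3/10)(7/9)(6/8)(2/7) = 0.05; P(data | r = 6) = (6/10)(4/9)(3/8)(5/7) = 0.071429; P(data | r = 7) = (7/10)(3/9)(2/8)(6/7) = 0.05; P(data | r = 8) = (8/10)(2/9)(1/8)(7/7) = 0.022222.
Weighting by the prior gives 3/11 · 0 = 0, 1/11 · 0.05 = 0.0045455, 2/11 · 0.071429 = 0.012987, 3/11 · 0.05 = 0.013636, 2/11 · 0.022222 = 0.0040404; with total 0.035209.
By Bayes' rule, P(r = 8 | data) = (0.0040404) / (0.035209) = 0.11475.

0.1148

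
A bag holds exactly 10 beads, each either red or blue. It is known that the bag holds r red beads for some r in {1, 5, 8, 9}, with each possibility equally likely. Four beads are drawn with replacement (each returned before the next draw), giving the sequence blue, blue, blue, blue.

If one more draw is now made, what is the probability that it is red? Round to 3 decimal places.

Compute the likelihood of the observed sequence for each case: P(data | r = 1) = (9/10)(9/10)(9/10)(9/10) = 0.6561; P(data | r = 5) = (5/10)(5/10)(5/10)(5/10) = 0.0625; P(data | r = 8) = (2/10)(2/10)(2/10)(2/10) = 0.0016; P(data | r = 9) = (1/10)(1/10)(1/10)(1/10) = 0.0001.
Multiplying each by its prior: 1/4 · 0.6561 = 0.16403, 1/4 · 0.0625 = 0.015625, 1/4 · 0.0016 = 0.0004, 1/4 · 0.0001 = 2.5e-05; with total 0.18008.
The posterior is then P(r = 1 | data) = 0.91087, P(r = 5 | data) = 0.086769, P(r = 8 | data) = 0.0022213, P(r = 9 | data) = 0.00013883.
Averaging over the posterior, P(red next | data) = (1/10)(0.91087) + (1/2)(0.086769) + (4/5)(0.0022213) + (9/10)(0.00013883) = 0.13637.

0.136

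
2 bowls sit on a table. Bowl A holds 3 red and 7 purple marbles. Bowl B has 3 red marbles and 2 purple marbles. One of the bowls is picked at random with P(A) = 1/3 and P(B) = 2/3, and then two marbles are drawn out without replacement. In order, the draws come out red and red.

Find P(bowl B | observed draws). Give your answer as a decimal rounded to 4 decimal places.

0.9000

Under each hypothesis, the probability of the observed sequence is: P(data | bowl A) = (3/10)(2/9) = 1/15; P(data | bowl B) = (3/5)(2/4) = 3/10.
The prior-weighted likelihoods are 1/3 · 1/15 = 1/45, 2/3 · 3/10 = 1/5; with total 2/9.
Hence P(bowl B | data) = (1/5) / (2/9) = 9/10.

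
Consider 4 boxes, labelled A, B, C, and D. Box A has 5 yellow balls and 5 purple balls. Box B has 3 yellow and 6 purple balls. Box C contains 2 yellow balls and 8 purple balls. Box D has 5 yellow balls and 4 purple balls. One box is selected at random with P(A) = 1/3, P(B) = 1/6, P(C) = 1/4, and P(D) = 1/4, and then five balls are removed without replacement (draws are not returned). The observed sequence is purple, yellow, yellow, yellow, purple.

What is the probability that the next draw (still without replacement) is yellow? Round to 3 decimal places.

Compute the likelihood of the observed sequence for each case: P(data | box A) = (5/10)(5/9)(4/8)(3/7)(4/6) = 0.039683; P(data | box B) = (6/9)(3/8)(2/7)(1/6)(5/5) = 0.011905; P(data | box C) = (8/10)(2/9)(1/8)(0/7) = 0; P(data | box D) = (4/9)(5/8)(4/7)(3/6)(3/5) = 0.047619.
Multiplying each by its prior: 1/3 · 0.039683 = 0.013228, 1/6 · 0.011905 = 0.0019841, 1/4 · 0 = 0, 1/4 · 0.047619 = 0.011905; summing to 0.027116.
Normalising, the posterior is P(box A | data) = 0.4878, P(box B | data) = 0.073171, P(box C | data) = 0, P(box D | data) = 0.43902.
So P(yellow next | data) = Σ P(yellow next | H) P(H | data) = (2/5)(0.4878) + (0)(0.073171) + (1/2)(0.43902) = 0.41463.

0.415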